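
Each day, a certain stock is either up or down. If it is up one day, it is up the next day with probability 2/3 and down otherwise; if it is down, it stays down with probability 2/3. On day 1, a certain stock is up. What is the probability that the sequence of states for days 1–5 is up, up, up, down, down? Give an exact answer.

8/81

Day 1 is given. For each transition, use the conditional probability from the current state:
P(up | up) = 2/3; P(up | up) = 2/3; P(down | up) = 1/3; P(down | down) = 2/3.
P = 2/3 × 2/3 × 1/3 × 2/3 = 8/81.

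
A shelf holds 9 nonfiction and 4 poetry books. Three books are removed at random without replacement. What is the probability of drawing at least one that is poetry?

P(no poetry) = 9/13 × 8/12 × 7/11 = 504/1716 = 42/143.
P(at least one) = 1 − 42/143 = 101/143.

101/143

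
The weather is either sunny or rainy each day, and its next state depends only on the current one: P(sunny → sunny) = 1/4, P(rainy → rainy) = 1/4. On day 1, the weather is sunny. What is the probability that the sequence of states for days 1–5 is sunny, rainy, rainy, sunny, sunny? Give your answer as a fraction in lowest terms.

Day 1 is given. For each transition, use the conditional probability from the current state:
P(rainy | sunny) = 3/4; P(rainy | rainy) = 1/4; P(sunny | rainy) = 3/4; P(sunny | sunny) = 1/4.
P = 3/4 × 1/4 × 3/4 × 1/4 = 9/256.

9/256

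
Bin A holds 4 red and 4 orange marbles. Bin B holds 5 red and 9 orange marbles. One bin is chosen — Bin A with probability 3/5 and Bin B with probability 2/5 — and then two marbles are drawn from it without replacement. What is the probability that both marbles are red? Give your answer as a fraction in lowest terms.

From Bin A: P(both red) = (4/8)(3/7) = 3/14.
From Bin B: P(both red) = (5/14)(4/13) = 10/91.
Total probability = (3/5)(3/14) + (2/5)(10/91) = 157/910.

157/910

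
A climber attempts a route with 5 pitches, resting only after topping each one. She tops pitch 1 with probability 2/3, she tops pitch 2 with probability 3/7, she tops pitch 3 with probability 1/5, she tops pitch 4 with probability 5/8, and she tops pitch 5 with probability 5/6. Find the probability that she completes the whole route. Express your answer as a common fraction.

The events are sequential, so multiply the conditional probabilities:
P = 2/3 × 3/7 × 1/5 × 5/8 × 5/6 = 150/5040 = 5/168.

5/168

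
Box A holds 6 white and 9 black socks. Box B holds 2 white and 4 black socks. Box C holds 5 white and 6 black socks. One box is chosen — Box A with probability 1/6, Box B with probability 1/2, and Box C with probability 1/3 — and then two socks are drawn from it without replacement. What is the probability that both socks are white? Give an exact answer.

From Box A: P(both white) = (6/15)(5/14) = 1/7.
From Box B: P(both white) = (2/6)(1/5) = 1/15.
From Box C: P(both white) = (5/11)(4/10) = 2/11.
Total probability = (1/6)(1/7) + (1/2)(1/15) + (1/3)(2/11) = 136/1155.

136/1155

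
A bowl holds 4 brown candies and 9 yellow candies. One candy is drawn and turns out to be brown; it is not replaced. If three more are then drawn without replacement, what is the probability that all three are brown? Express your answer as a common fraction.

1/220

After the first draw, 3 of the remaining 12 candies are brown.
P = 3/12 × 2/11 × 1/10 = 6/1320 = 1/220.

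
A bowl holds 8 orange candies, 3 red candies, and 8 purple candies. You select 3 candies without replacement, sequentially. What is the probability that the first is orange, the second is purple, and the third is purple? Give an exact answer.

Each draw changes the counts, so multiply the conditional probabilities along the sequence:
P = 8/19 × 8/18 × 7/17 = 448/5814 = 224/2907.

224/2907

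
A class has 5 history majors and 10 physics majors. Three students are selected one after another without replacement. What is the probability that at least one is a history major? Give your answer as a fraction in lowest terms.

67/91

P(no history majors) = 10/15 × 9/14 × 8/13 = 720/2730 = 24/91.
P(at least one) = 1 − 24/91 = 67/91.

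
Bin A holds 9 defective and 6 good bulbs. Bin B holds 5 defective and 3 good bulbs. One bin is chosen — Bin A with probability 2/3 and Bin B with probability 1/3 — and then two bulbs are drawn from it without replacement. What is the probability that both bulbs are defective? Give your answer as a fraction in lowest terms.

From Bin A: P(both defective) = (9/15)(8/14) = 12/35.
From Bin B: P(both defective) = (5/8)(4/7) = 5/14.
Total probability = (2/3)(12/35) + (1/3)(5/14) = 73/210.

73/210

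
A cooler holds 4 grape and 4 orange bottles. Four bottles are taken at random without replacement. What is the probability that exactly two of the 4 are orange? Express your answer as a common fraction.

18/35

One ordering (orange drawn first) has probability 4/8 × 3/7 × 4/6 × 3/5 = 144/1680 = 3/35.
There are C(4,2) = 6 such orderings, each equally likely, so P = 6 × 3/35 = 18/35.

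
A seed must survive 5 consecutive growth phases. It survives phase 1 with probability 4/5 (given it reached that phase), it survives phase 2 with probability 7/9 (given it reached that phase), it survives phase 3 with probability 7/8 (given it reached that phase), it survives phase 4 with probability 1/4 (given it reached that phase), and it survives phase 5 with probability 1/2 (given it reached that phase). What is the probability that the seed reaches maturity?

Multiplying along the chain,
P = 4/5 × 7/9 × 7/8 × 1/4 × 1/2 = 196/2880 = 49/720.

49/720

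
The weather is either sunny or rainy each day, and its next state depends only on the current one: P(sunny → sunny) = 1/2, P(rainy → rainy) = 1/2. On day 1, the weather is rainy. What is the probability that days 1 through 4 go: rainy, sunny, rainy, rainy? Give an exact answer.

1/8

Day 1 is given. For each transition, use the conditional probability from the current state:
P(sunny | rainy) = 1/2; P(rainy | sunny) = 1/2; P(rainy | rainy) = 1/2.
P = 1/2 × 1/2 × 1/2 = 1/8.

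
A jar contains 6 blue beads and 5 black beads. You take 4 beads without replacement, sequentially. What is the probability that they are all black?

P = 5/11 × 4/10 × 3/9 × 2/8 = 120/7920 = 1/66.

1/66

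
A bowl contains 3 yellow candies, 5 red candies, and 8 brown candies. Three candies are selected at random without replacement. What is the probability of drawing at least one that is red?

79/112

P(no red) = 11/16 × 10/15 × 9/14 = 990/3360 = 33/112.
P(at least one) = 1 − 33/112 = 79/112.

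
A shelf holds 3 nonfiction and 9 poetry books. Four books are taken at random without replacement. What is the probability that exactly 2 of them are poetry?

12/55

One ordering (poetry drawn first) has probability 9/12 × 8/11 × 3/10 × 2/9 = 432/11880 = 2/55.
There are C(4,2) = 6 such orderings, each equally likely, so P = 6 × 2/55 = 12/55.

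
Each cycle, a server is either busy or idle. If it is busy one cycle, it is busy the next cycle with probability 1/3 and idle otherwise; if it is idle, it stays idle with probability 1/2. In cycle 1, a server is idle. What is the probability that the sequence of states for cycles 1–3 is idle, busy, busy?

Cycle 1 is given. For each transition, use the conditional probability from the current state:
P(busy | idle) = 1/2; P(busy | busy) = 1/3.
P = 1/2 × 1/3 = 1/6.

1/6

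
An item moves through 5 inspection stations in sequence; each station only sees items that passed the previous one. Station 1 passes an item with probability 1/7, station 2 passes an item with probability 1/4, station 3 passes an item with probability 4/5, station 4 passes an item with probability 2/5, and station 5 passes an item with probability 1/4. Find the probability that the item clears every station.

Multiplying along the chain,
P = 1/7 × 1/4 × 4/5 × 2/5 × 1/4 = 8/2800 = 1/350.

1/350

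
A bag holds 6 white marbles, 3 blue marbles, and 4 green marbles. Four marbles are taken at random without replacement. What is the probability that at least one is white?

136/143

P(no white) = 7/13 × 6/12 × 5/11 × 4/10 = 840/17160 = 7/143.
P(at least one) = 1 − 7/143 = 136/143.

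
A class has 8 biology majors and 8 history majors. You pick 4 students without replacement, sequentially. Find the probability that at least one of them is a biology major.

P(no biology majors) = 8/16 × 7/15 × 6/14 × 5/13 = 1680/43680 = 1/26.
P(at least one) = 1 − 1/26 = 25/26.

25/26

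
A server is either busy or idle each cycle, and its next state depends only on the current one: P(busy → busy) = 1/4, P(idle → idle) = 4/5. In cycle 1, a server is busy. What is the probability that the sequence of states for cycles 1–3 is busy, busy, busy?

Cycle 1 is given. For each transition, use the conditional probability from the current state:
P(busy | busy) = 1/4; P(busy | busy) = 1/4.
P = 1/4 × 1/4 = 1/16.

1/16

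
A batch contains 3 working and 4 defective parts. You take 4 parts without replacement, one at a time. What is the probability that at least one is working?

34/35

P(no working) = 4/7 × 3/6 × 2/5 × 1/4 = 24/840 = 1/35.
P(at least one) = 1 − 1/35 = 34/35.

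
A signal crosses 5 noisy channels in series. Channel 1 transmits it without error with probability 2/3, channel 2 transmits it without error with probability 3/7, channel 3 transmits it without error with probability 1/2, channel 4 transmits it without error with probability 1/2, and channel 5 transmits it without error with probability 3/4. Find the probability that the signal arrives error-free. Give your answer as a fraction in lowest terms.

Multiplying along the chain,
P = 2/3 × 3/7 × 1/2 × 1/2 × 3/4 = 18/336 = 3/56.

3/56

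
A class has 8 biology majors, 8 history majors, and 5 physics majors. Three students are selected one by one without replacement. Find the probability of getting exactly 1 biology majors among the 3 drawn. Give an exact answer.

312/665

One ordering (a biology major drawn first) has probability 8/21 × 13/20 × 12/19 = 1248/7980 = 104/665.
There are C(3,1) = 3 such orderings, each equally likely, so P = 3 × 104/665 = 312/665.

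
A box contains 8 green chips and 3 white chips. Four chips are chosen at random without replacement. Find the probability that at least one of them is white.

P(no white) = 8/11 × 7/10 × 6/9 × 5/8 = 1680/7920 = 7/33.
P(at least one) = 1 − 7/33 = 26/33.

26/33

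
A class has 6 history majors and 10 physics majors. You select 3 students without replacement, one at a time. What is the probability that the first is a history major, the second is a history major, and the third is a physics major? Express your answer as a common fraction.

5/56

Multiply the probability of each draw given the previous ones:
P = 6/16 × 5/15 × 10/14 = 300/3360 = 5/56.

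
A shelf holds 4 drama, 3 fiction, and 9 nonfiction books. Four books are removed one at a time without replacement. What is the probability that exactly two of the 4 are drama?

99/455

One ordering (drama drawn first) has probability 4/16 × 3/15 × 12/14 × 11/13 = 1584/43680 = 33/910.
There are C(4,2) = 6 such orderings, each equally likely, so P = 6 × 33/910 = 99/455.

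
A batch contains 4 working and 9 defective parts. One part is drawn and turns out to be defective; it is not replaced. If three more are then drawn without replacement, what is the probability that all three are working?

1/55

After the first draw, 4 of the remaining 12 parts are working.
P = 4/12 × 3/11 × 2/10 = 24/1320 = 1/55.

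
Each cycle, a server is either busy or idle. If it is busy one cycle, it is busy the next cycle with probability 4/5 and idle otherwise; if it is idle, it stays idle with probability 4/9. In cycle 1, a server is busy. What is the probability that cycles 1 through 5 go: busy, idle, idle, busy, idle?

4/405

Cycle 1 is given. For each transition, use the conditional probability from the current state:
P(idle | busy) = 1/5; P(idle | idle) = 4/9; P(busy | idle) = 5/9; P(idle | busy) = 1/5.
P = 1/5 × 4/9 × 5/9 × 1/5 = 20/2025 = 4/405.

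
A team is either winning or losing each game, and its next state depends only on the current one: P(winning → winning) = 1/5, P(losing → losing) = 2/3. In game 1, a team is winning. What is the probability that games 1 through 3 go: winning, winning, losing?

Game 1 is given. For each transition, use the conditional probability from the current state:
P(winning | winning) = 1/5; P(losing | winning) = 4/5.
P = 1/5 × 4/5 = 4/25.

4/25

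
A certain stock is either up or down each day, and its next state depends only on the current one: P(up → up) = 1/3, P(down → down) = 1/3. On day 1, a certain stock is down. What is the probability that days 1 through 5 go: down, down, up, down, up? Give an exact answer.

Day 1 is given. For each transition, use the conditional probability from the current state:
P(down | down) = 1/3; P(up | down) = 2/3; P(down | up) = 2/3; P(up | down) = 2/3.
P = 1/3 × 2/3 × 2/3 × 2/3 = 8/81.

8/81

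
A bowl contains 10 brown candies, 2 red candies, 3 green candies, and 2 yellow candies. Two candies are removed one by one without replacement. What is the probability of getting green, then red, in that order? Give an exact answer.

Multiply the probability of each draw given the previous ones:
P = 3/17 × 2/16 = 6/272 = 3/136.

3/136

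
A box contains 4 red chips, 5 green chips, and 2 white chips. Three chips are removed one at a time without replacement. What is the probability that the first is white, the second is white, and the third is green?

1/99

Each draw changes the counts, so multiply the conditional probabilities along the sequence:
P = 2/11 × 1/10 × 5/9 = 10/990 = 1/99.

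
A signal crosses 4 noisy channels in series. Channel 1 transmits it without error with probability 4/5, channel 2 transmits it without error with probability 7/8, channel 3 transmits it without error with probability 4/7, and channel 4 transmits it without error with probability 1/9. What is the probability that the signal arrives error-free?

The events are sequential, so multiply the conditional probabilities:
P = 4/5 × 7/8 × 4/7 × 1/9 = 112/2520 = 2/45.

2/45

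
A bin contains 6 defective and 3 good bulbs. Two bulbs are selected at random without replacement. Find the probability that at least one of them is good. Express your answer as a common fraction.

7/12

P(no good) = 6/9 × 5/8 = 30/72 = 5/12.
P(at least one) = 1 − 5/12 = 7/12.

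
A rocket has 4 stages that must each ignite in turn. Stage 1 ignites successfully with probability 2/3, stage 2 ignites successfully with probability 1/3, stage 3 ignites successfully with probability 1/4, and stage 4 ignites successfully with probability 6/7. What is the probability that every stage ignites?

The events are sequential, so multiply the conditional probabilities:
P = 2/3 × 1/3 × 1/4 × 6/7 = 12/252 = 1/21.

1/21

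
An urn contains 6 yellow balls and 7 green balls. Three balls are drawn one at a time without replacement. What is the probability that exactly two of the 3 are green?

63/143

One ordering (green drawn first) has probability 7/13 × 6/12 × 6/11 = 252/1716 = 21/143.
There are C(3,2) = 3 such orderings, each equally likely, so P = 3 × 21/143 = 63/143.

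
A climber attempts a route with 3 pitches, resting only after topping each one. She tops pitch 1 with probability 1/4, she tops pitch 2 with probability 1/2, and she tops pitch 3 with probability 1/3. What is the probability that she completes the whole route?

The events are sequential, so multiply the conditional probabilities:
P = 1/4 × 1/2 × 1/3 = 1/24.

1/24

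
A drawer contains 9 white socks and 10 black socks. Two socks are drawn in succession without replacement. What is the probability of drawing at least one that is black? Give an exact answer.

15/19

P(no black) = 9/19 × 8/18 = 72/342 = 4/19.
P(at least one) = 1 − 4/19 = 15/19.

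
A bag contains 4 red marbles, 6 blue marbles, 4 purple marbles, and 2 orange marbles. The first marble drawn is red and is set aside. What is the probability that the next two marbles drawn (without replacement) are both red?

After the first draw, 3 of the remaining 15 marbles are red.
P = 3/15 × 2/14 = 6/210 = 1/35.

1/35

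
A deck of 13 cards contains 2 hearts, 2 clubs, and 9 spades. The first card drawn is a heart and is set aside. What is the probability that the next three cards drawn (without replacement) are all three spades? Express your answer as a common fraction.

21/55

After the first draw, 9 of the remaining 12 cards are spades.
P = 9/12 × 8/11 × 7/10 = 504/1320 = 21/55.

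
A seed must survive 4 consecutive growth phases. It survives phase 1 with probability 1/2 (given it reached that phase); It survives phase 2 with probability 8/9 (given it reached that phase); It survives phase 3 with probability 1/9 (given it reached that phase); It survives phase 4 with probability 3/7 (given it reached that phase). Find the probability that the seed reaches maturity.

4/189

Each stage is reached only if all earlier stages succeed, so
P = 1/2 × 8/9 × 1/9 × 3/7 = 24/1134 = 4/189.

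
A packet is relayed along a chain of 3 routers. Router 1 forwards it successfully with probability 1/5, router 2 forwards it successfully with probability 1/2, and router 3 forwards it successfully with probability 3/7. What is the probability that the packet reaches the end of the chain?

Multiplying along the chain,
P = 1/5 × 1/2 × 3/7 = 3/70.

3/70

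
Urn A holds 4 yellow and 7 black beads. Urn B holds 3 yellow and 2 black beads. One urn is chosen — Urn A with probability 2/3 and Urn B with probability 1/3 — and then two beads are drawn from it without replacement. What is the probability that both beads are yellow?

From Urn A: P(both yellow) = (4/11)(3/10) = 6/55.
From Urn B: P(both yellow) = (3/5)(2/4) = 3/10.
Total probability = (2/3)(6/55) + (1/3)(3/10) = 19/110.

19/110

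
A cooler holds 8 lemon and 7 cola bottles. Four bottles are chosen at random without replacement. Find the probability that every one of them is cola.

P = 7/15 × 6/14 × 5/13 × 4/12 = 840/32760 = 1/39.

1/39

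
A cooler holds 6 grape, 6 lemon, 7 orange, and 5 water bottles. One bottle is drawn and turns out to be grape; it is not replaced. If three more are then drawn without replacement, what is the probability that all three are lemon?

20/1771

After the first draw, 6 of the remaining 23 bottles are lemon.
P = 6/23 × 5/22 × 4/21 = 120/10626 = 20/1771.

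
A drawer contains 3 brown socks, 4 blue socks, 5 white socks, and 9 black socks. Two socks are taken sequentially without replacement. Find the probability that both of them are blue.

1/35

P = 4/21 × 3/20 = 12/420 = 1/35.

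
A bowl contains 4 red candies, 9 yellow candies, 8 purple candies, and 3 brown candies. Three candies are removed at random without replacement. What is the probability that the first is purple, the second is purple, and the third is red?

14/759

Chain rule:
P = 8/24 × 7/23 × 4/22 = 224/12144 = 14/759.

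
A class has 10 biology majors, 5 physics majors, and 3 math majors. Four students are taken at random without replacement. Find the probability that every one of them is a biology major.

7/102

P = 10/18 × 9/17 × 8/16 × 7/15 = 5040/73440 = 7/102.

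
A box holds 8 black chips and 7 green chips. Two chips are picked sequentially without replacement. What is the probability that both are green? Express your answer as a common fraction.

P(every draw is green) = 7/15 × 6/14 = 42/210 = 1/5.

1/5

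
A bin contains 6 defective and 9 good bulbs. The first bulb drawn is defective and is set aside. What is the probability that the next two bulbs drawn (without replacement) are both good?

36/91

After the first draw, 9 of the remaining 14 bulbs are good.
P = 9/14 × 8/13 = 72/182 = 36/91.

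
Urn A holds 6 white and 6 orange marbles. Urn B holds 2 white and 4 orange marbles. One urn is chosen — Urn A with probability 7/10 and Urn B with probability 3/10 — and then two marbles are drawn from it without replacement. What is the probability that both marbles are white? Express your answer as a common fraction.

197/1100

From Urn A: P(both white) = (6/12)(5/11) = 5/22.
From Urn B: P(both white) = (2/6)(1/5) = 1/15.
Total probability = (7/10)(5/22) + (3/10)(1/15) = 197/1100.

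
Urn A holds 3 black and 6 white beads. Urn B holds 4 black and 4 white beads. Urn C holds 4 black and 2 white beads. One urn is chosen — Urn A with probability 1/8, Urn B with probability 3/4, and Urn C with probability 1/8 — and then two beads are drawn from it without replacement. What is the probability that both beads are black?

743/3360

From Urn A: P(both black) = (3/9)(2/8) = 1/12.
From Urn B: P(both black) = (4/8)(3/7) = 3/14.
From Urn C: P(both black) = (4/6)(3/5) = 2/5.
Total probability = (1/8)(1/12) + (3/4)(3/14) + (1/8)(2/5) = 743/3360.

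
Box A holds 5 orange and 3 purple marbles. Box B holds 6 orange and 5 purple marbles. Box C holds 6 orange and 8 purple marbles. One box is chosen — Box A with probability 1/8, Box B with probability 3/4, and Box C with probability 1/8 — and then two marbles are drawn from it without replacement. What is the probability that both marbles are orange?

4321/16016

From Box A: P(both orange) = (5/8)(4/7) = 5/14.
From Box B: P(both orange) = (6/11)(5/10) = 3/11.
From Box C: P(both orange) = (6/14)(5/13) = 15/91.
Total probability = (1/8)(5/14) + (3/4)(3/11) + (1/8)(15/91) = 4321/16016.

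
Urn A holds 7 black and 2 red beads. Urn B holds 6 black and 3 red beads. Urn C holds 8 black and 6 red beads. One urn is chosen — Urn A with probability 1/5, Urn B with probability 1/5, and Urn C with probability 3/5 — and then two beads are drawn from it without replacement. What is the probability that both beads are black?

From Urn A: P(both black) = (7/9)(6/8) = 7/12.
From Urn B: P(both black) = (6/9)(5/8) = 5/12.
From Urn C: P(both black) = (8/14)(7/13) = 4/13.
Total probability = (1/5)(7/12) + (1/5)(5/12) + (3/5)(4/13) = 5/13.

5/13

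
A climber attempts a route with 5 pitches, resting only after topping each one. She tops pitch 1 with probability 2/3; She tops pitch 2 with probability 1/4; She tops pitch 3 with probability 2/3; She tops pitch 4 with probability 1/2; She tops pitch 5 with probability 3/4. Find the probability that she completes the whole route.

The events are sequential, so multiply the conditional probabilities:
P = 2/3 × 1/4 × 2/3 × 1/2 × 3/4 = 12/288 = 1/24.

1/24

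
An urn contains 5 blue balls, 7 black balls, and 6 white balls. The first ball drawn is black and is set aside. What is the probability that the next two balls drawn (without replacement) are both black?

15/136

With the first ball removed, 6 black remain out of 17.
P = 6/17 × 5/16 = 30/272 = 15/136.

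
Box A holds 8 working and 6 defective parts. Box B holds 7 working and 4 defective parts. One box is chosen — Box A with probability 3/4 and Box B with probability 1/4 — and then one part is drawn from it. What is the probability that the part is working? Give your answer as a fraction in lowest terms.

From Box A: P(working) = 8/14.
From Box B: P(working) = 7/11.
Total probability = (3/4)(8/14) + (1/4)(7/11) = 181/308.

181/308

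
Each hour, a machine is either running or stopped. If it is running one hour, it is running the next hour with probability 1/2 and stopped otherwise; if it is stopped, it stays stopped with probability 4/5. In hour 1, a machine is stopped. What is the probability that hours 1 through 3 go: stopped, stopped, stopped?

Hour 1 is given. For each transition, use the conditional probability from the current state:
P(stopped | stopped) = 4/5; P(stopped | stopped) = 4/5.
P = 4/5 × 4/5 = 16/25.

16/25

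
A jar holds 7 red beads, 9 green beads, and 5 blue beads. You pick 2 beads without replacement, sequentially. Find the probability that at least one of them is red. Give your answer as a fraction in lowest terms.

17/30

P(no red) = 14/21 × 13/20 = 182/420 = 13/30.
P(at least one) = 1 − 13/30 = 17/30.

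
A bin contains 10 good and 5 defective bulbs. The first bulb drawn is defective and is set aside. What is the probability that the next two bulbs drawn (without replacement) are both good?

With the first bulb removed, 10 good remain out of 14.
P = 10/14 × 9/13 = 90/182 = 45/91.

45/91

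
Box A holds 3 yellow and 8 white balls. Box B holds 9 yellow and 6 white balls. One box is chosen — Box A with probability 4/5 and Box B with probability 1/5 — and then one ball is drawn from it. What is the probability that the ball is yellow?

93/275

From Box A: P(yellow) = 3/11.
From Box B: P(yellow) = 9/15.
Total probability = (4/5)(3/11) + (1/5)(9/15) = 93/275.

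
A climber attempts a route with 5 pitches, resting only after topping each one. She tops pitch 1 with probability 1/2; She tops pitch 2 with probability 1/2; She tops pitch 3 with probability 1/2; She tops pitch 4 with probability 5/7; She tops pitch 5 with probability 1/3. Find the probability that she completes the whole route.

5/168

Multiplying along the chain,
P = 1/2 × 1/2 × 1/2 × 5/7 × 1/3 = 5/168.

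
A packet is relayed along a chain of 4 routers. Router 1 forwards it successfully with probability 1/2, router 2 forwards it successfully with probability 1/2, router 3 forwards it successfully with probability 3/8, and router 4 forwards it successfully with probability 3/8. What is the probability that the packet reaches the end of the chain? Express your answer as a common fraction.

9/256

The events are sequential, so multiply the conditional probabilities:
P = 1/2 × 1/2 × 3/8 × 3/8 = 9/256.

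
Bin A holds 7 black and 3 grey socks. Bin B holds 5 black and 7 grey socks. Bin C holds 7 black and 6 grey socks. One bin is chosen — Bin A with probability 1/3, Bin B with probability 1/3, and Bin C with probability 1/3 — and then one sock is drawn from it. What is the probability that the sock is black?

From Bin A: P(black) = 7/10.
From Bin B: P(black) = 5/12.
From Bin C: P(black) = 7/13.
Total probability = (1/3)(7/10) + (1/3)(5/12) + (1/3)(7/13) = 1291/2340.

1291/2340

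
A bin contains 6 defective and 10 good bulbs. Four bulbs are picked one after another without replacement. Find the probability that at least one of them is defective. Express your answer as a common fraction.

23/26

P(no defective) = 10/16 × 9/15 × 8/14 × 7/13 = 5040/43680 = 3/26.
P(at least one) = 1 − 3/26 = 23/26.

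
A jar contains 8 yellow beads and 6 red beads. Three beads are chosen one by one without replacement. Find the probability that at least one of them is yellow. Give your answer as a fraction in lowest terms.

86/91

P(no yellow) = 6/14 × 5/13 × 4/12 = 120/2184 = 5/91.
P(at least one) = 1 − 5/91 = 86/91.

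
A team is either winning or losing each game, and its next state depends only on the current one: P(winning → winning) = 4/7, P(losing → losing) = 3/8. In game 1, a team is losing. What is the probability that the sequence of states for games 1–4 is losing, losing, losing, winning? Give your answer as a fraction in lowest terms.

Game 1 is given. For each transition, use the conditional probability from the current state:
P(losing | losing) = 3/8; P(losing | losing) = 3/8; P(winning | losing) = 5/8.
P = 3/8 × 3/8 × 5/8 = 45/512.

45/512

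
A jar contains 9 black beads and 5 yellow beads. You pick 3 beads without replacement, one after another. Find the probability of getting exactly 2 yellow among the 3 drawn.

One ordering (yellow drawn first) has probability 5/14 × 4/13 × 9/12 = 180/2184 = 15/182.
There are C(3,2) = 3 such orderings, each equally likely, so P = 3 × 15/182 = 45/182.

45/182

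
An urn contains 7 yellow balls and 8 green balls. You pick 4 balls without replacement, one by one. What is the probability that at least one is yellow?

37/39

P(no yellow) = 8/15 × 7/14 × 6/13 × 5/12 = 1680/32760 = 2/39.
P(at least one) = 1 − 2/39 = 37/39.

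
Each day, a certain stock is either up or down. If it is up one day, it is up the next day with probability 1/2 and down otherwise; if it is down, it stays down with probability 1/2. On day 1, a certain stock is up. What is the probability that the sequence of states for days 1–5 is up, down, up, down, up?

Day 1 is given. For each transition, use the conditional probability from the current state:
P(down | up) = 1/2; P(up | down) = 1/2; P(down | up) = 1/2; P(up | down) = 1/2.
P = 1/2 × 1/2 × 1/2 × 1/2 = 1/16.

1/16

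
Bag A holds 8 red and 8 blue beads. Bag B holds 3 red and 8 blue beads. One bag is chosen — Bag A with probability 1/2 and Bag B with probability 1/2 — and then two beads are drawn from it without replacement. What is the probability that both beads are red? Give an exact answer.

19/132

From Bag A: P(both red) = (8/16)(7/15) = 7/30.
From Bag B: P(both red) = (3/11)(2/10) = 3/55.
Total probability = (1/2)(7/30) + (1/2)(3/55) = 19/132.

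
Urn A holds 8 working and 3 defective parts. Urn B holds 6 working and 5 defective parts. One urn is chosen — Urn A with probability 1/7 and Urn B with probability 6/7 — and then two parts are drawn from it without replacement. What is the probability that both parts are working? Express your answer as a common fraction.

118/385

From Urn A: P(both working) = (8/11)(7/10) = 28/55.
From Urn B: P(both working) = (6/11)(5/10) = 3/11.
Total probability = (1/7)(28/55) + (6/7)(3/11) = 118/385.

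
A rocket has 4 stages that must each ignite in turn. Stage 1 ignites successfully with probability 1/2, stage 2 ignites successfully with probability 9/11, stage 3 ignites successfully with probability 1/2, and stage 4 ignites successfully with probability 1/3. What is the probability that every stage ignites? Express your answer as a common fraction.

3/44

The events are sequential, so multiply the conditional probabilities:
P = 1/2 × 9/11 × 1/2 × 1/3 = 9/132 = 3/44.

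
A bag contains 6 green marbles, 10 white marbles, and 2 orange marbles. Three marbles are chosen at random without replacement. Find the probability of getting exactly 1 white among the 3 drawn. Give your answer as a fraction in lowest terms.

One ordering (white drawn first) has probability 10/18 × 8/17 × 7/16 = 560/4896 = 35/306.
There are C(3,1) = 3 such orderings, each equally likely, so P = 3 × 35/306 = 35/102.

35/102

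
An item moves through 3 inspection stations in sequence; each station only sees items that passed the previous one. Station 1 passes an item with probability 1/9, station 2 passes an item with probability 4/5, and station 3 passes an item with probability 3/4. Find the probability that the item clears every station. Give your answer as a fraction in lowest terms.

Multiplying along the chain,
P = 1/9 × 4/5 × 3/4 = 12/180 = 1/15.

1/15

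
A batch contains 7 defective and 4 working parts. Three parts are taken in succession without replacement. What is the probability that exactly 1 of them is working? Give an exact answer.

28/55

One ordering (working drawn first) has probability 4/11 × 7/10 × 6/9 = 168/990 = 28/165.
There are C(3,1) = 3 such orderings, each equally likely, so P = 3 × 28/165 = 28/55.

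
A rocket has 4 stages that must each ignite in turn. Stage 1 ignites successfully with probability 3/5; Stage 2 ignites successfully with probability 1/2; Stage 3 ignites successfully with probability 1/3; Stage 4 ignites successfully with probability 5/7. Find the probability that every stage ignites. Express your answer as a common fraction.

1/14

Multiplying along the chain,
P = 3/5 × 1/2 × 1/3 × 5/7 = 15/210 = 1/14.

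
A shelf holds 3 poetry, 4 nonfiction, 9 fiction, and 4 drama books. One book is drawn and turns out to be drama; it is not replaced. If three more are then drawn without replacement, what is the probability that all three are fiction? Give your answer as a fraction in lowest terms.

With the first book removed, 9 fiction remain out of 19.
P = 9/19 × 8/18 × 7/17 = 504/5814 = 28/323.

28/323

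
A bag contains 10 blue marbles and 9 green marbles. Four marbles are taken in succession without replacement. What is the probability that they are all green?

21/646

P(all green) = 9/19 × 8/18 × 7/17 × 6/16 = 3024/93024 = 21/646.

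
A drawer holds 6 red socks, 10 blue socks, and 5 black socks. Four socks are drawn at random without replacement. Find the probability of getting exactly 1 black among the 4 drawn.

80/171

One ordering (black drawn first) has probability 5/21 × 16/20 × 15/19 × 14/18 = 16800/143640 = 20/171.
There are C(4,1) = 4 such orderings, each equally likely, so P = 4 × 20/171 = 80/171.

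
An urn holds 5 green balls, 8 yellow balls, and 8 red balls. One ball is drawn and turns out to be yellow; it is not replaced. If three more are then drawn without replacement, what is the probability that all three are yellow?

With the first ball removed, 7 yellow remain out of 20.
P = 7/20 × 6/19 × 5/18 = 210/6840 = 7/228.

7/228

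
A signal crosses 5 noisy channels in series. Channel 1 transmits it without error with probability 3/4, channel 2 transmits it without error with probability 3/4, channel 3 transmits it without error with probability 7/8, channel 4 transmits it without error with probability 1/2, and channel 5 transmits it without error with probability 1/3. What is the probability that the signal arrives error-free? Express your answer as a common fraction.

21/256

Each stage is reached only if all earlier stages succeed, so
P = 3/4 × 3/4 × 7/8 × 1/2 × 1/3 = 63/768 = 21/256.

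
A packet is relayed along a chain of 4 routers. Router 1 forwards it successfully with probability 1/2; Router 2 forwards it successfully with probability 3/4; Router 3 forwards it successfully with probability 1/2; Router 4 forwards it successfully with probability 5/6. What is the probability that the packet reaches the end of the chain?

Each stage is reached only if all earlier stages succeed, so
P = 1/2 × 3/4 × 1/2 × 5/6 = 15/96 = 5/32.

5/32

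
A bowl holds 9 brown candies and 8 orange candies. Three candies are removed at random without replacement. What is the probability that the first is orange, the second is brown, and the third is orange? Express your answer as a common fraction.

Chain rule:
P = 8/17 × 9/16 × 7/15 = 504/4080 = 21/170.

21/170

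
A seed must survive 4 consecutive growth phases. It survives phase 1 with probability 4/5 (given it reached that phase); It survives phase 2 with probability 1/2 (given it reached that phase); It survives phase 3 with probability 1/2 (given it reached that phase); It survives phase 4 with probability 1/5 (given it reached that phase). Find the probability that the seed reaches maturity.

1/25

The events are sequential, so multiply the conditional probabilities:
P = 4/5 × 1/2 × 1/2 × 1/5 = 4/100 = 1/25.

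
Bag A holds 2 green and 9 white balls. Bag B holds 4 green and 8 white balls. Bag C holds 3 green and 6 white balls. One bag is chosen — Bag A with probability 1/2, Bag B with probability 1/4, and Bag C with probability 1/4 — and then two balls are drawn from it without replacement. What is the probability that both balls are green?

From Bag A: P(both green) = (2/11)(1/10) = 1/55.
From Bag B: P(both green) = (4/12)(3/11) = 1/11.
From Bag C: P(both green) = (3/9)(2/8) = 1/12.
Total probability = (1/2)(1/55) + (1/4)(1/11) + (1/4)(1/12) = 139/2640.

139/2640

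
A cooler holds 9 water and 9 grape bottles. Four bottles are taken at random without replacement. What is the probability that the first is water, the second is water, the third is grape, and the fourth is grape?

6/85

Each draw changes the counts, so multiply the conditional probabilities along the sequence:
P = 9/18 × 8/17 × 9/16 × 8/15 = 5184/73440 = 6/85.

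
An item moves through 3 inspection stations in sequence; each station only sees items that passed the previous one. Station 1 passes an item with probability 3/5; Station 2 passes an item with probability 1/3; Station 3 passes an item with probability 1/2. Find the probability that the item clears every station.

Multiplying along the chain,
P = 3/5 × 1/3 × 1/2 = 3/30 = 1/10.

1/10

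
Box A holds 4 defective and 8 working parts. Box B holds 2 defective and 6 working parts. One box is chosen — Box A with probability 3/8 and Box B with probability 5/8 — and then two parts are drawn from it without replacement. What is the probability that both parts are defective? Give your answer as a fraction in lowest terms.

139/2464

From Box A: P(both defective) = (4/12)(3/11) = 1/11.
From Box B: P(both defective) = (2/8)(1/7) = 1/28.
Total probability = (3/8)(1/11) + (5/8)(1/28) = 139/2464.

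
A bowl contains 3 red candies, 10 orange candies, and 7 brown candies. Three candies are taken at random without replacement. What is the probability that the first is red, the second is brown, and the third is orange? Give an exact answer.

Each draw changes the counts, so multiply the conditional probabilities along the sequence:
P = 3/20 × 7/19 × 10/18 = 210/6840 = 7/228.

7/228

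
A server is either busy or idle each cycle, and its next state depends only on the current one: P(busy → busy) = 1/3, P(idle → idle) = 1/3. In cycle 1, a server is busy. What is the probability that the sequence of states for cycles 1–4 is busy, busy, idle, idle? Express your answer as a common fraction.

Cycle 1 is given. For each transition, use the conditional probability from the current state:
P(busy | busy) = 1/3; P(idle | busy) = 2/3; P(idle | idle) = 1/3.
P = 1/3 × 2/3 × 1/3 = 2/27.

2/27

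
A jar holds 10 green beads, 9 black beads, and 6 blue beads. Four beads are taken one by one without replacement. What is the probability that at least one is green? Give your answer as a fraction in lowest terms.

2257/2530

P(no green) = 15/25 × 14/24 × 13/23 × 12/22 = 32760/303600 = 273/2530.
P(at least one) = 1 − 273/2530 = 2257/2530.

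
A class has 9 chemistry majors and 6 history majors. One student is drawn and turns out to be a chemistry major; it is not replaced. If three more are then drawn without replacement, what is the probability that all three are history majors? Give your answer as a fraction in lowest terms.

5/91

After the first draw, 6 of the remaining 14 students are history majors.
P = 6/14 × 5/13 × 4/12 = 120/2184 = 5/91.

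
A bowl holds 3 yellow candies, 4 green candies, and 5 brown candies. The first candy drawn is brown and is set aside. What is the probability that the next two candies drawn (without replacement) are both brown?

6/55

After the first draw, 4 of the remaining 11 candies are brown.
P = 4/11 × 3/10 = 12/110 = 6/55.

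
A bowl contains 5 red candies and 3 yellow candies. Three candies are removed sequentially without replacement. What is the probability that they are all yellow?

1/56

P = 3/8 × 2/7 × 1/6 = 6/336 = 1/56.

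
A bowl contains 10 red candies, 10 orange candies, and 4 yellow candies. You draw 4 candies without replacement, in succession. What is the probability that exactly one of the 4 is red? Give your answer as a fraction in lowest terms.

One ordering (red drawn first) has probability 10/24 × 14/23 × 13/22 × 12/21 = 21840/255024 = 65/759.
There are C(4,1) = 4 such orderings, each equally likely, so P = 4 × 65/759 = 260/759.

260/759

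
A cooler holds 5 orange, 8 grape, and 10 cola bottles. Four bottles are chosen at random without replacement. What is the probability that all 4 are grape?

2/253

P(every draw is grape) = 8/23 × 7/22 × 6/21 × 5/20 = 1680/212520 = 2/253.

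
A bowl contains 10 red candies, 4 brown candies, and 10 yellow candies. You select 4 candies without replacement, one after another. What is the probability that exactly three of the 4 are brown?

40/5313

One ordering (brown drawn first) has probability 4/24 × 3/23 × 2/22 × 20/21 = 480/255024 = 10/5313.
There are C(4,3) = 4 such orderings, each equally likely, so P = 4 × 10/5313 = 40/5313.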